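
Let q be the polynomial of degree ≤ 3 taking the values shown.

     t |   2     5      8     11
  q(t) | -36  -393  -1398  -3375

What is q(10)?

Write q(t) = at^3 + bt^2 + ct + d. Substituting each data point gives a linear system:
  8a + 4b + 2c + d = -36
  125a + 25b + 5c + d = -393
  512a + 64b + 8c + d = -1398
  1331a + 121b + 11c + d = -3375
Solving the system yields a = -2, b = -6, c = 1, d = 2.
So q(t) = -2t^3 - 6t^2 + t + 2.
Then q(10) = -2588.

-2588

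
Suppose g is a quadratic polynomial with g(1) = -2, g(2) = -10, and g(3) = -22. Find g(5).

Using the Lagrange interpolation formula with nodes 1, 2, 3:
  L_0(x) = (x - 2)(x - 3) / 2
  L_1(x) = (x - 1)(x - 3) / -1
  L_2(x) = (x - 1)(x - 2) / 2
Then g(x) = -2·L_0(x) - 10·L_1(x) - 22·L_2(x).
Expanding and collecting terms gives g(x) = -2x² - 2x + 2.
Evaluating at x = 5: g(5) = -58.

-58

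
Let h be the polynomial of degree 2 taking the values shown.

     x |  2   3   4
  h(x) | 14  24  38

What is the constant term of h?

Write h(x) = ax^2 + bx + c. Substituting each data point gives a linear system:
  4a + 2b + c = 14
  9a + 3b + c = 24
  16a + 4b + c = 38
Solving the system yields a = 2, b = 0, c = 6.
So h(x) = 2x^2 + 6.
The constant term is 6.

6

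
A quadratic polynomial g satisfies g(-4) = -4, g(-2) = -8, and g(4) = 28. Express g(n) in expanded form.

Using the Lagrange interpolation formula with nodes -4, -2, 4:
  L_0(n) = (n + 2)(n - 4) / 16
  L_1(n) = (n + 4)(n - 4) / -12
  L_2(n) = (n + 4)(n + 2) / 48
Then g(n) = -4·L_0(n) - 8·L_1(n) + 28·L_2(n).
Expanding and collecting terms gives g(n) = n^2 + 4n - 4.
Check: g(4) = 28. ✓

g(n) = n^2 + 4n - 4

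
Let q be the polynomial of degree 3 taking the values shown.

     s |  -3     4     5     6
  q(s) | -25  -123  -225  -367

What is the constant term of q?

Write q(s) = as^3 + bs^2 + cs + d. Substituting each data point gives a linear system:
  -27a + 9b - 3c + d = -25
  64a + 16b + 4c + d = -123
  125a + 25b + 5c + d = -225
  216a + 36b + 6c + d = -367
Solving the system yields a = -1, b = -5, c = 4, d = 5.
So q(s) = -s^3 - 5s^2 + 4s + 5.
The constant term is 5.

5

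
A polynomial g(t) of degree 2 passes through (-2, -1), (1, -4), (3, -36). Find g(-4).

Write g(t) = at^2 + bt + c. Substituting each data point gives a linear system:
  4a - 2b + c = -1
  a + b + c = -4
  9a + 3b + c = -36
Solving the system yields a = -3, b = -4, c = 3.
So g(t) = -3t² - 4t + 3.
Then g(-4) = -29.

-29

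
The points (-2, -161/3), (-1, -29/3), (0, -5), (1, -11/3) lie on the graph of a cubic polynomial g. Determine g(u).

Using the Lagrange interpolation formula with nodes -2, -1, 0, 1:
  L_0(u) = (u + 1)u(u - 1) / -6
  L_1(u) = (u + 2)u(u - 1) / 2
  L_2(u) = (u + 2)(u + 1)(u - 1) / -2
  L_3(u) = (u + 2)(u + 1)u / 6
Then g(u) = -161/3·L_0(u) - 29/3·L_1(u) - 5·L_2(u) - 11/3·L_3(u).
Expanding and collecting terms gives g(u) = 6u³ - (5/3)u² - 3u - 5.
Check: g(1) = -11/3. ✓

g(u) = 6u^3 - (5/3)u^2 - 3u - 5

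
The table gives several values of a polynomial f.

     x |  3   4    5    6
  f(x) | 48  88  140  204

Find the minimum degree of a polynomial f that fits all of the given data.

2

Forward differences of the values at x = 3, 4, 5, 6:
  f  : 48  88  140  204
  Δ  : 40  52  64
  Δ^2: 12  12
  Δ^3: 0
The second differences are constant (12) and nonzero, while all higher differences vanish, so the minimal degree is 2.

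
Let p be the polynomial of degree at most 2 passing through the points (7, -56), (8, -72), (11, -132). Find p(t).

p(t) = -t^2 - t

Write p(t) = at^2 + bt + c. Substituting each data point gives a linear system:
  49a + 7b + c = -56
  64a + 8b + c = -72
  121a + 11b + c = -132
Solving the system yields a = -1, b = -1, c = 0.
So p(t) = -t^2 - t.
Check: p(7) = -56. ✓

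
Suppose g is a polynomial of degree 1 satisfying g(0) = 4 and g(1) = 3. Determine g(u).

g(u) = -u + 4

Using the Lagrange interpolation formula with nodes 0, 1:
  L_0(u) = (u - 1) / -1
  L_1(u) = u / 1
Then g(u) = 4·L_0(u) + 3·L_1(u).
Expanding and collecting terms gives g(u) = -u + 4.
Check: g(0) = 4. ✓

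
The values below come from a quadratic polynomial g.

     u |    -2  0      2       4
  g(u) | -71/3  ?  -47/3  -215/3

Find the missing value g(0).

On equispaced nodes a degree-2 polynomial has vanishing third forward difference, so
  - g(-2) + 3·g(0) - 3·g(2) + g(4) = 0.
Substituting the known values and solving for g(0):
  3·g(0) = 1
  g(0) = 1/3.

1/3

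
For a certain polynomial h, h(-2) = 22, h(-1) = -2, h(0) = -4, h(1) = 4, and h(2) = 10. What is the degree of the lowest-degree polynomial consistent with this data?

3

Forward differences of the values at n = -2, -1, 0, 1, 2:
  h  : 22  -2  -4  4  10
  Δ  : -24  -2  8  6
  Δ^2: 22  10  -2
  Δ^3: -12  -12
  Δ^4: 0
The third differences are constant (-12) and nonzero, while all higher differences vanish, so the minimal degree is 3.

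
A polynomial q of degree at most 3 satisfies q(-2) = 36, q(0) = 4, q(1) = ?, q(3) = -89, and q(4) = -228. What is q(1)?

3

The 4 known points determine the degree-3 polynomial uniquely.
Write q(x) = ax^3 + bx^2 + cx + d. Substituting each data point gives a linear system:
  -8a + 4b - 2c + d = 36
  d = 4
  27a + 9b + 3c + d = -89
  64a + 16b + 4c + d = -228
Solving the system yields a = -4, b = 1, c = 2, d = 4.
So q(x) = -4x³ + x² + 2x + 4.
Then q(1) = 3.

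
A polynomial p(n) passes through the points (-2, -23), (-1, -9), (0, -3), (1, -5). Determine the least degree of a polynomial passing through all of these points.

Forward differences of the values at n = -2, -1, 0, 1:
  p  : -23  -9  -3  -5
  Δ  : 14  6  -2
  Δ^2: -8  -8
  Δ^3: 0
The second differences are constant (-8) and nonzero, while all higher differences vanish, so the minimal degree is 2.

2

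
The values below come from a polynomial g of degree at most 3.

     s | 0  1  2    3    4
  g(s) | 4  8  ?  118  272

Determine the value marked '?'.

38

On equispaced nodes a degree-3 polynomial has vanishing fourth forward difference, so
  g(0) - 4·g(1) + 6·g(2) - 4·g(3) + g(4) = 0.
Substituting the known values and solving for g(2):
  6·g(2) = 228
  g(2) = 38.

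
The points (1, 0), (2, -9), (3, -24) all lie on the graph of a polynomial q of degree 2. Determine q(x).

Write q(x) = ax^2 + bx + c. Substituting each data point gives a linear system:
  a + b + c = 0
  4a + 2b + c = -9
  9a + 3b + c = -24
Solving the system yields a = -3, b = 0, c = 3.
So q(x) = -3x² + 3.
Check: q(3) = -24. ✓

q(x) = -3x^2 + 3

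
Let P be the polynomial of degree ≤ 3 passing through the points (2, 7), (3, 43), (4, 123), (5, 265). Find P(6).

487

Forward differences of the values at u = 2, 3, 4, 5:
  P  : 7  43  123  265
  Δ  : 36  80  142
  Δ^2: 44  62
  Δ^3: 18
The third differences are constant, confirming degree 3.
Interpolating (Newton forward form) and evaluating at u = 6 gives P(6) = 487.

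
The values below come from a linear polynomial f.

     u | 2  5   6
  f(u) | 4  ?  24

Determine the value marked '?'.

The 2 known points determine the degree-1 polynomial uniquely.
Write f(u) = au + b. Substituting each data point gives a linear system:
  2a + b = 4
  6a + b = 24
Solving the system yields a = 5, b = -6.
So f(u) = 5u - 6.
Then f(5) = 19.

19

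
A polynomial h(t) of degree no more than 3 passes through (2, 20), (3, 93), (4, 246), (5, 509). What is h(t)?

Write h(t) = at^3 + bt^2 + ct + d. Substituting each data point gives a linear system:
  8a + 4b + 2c + d = 20
  27a + 9b + 3c + d = 93
  64a + 16b + 4c + d = 246
  125a + 25b + 5c + d = 509
Solving the system yields a = 5, b = -5, c = 3, d = -6.
So h(t) = 5t³ - 5t² + 3t - 6.
Check: h(5) = 509. ✓

h(t) = 5t^3 - 5t^2 + 3t - 6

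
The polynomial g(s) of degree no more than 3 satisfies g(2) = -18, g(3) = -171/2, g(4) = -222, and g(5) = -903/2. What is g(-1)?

Write g(s) = as^3 + bs^2 + cs + d. Substituting each data point gives a linear system:
  8a + 4b + 2c + d = -18
  27a + 9b + 3c + d = -171/2
  64a + 16b + 4c + d = -222
  125a + 25b + 5c + d = -903/2
Solving the system yields a = -4, b = 3/2, c = 1, d = 6.
So g(s) = -4s³ + (3/2)s² + s + 6.
Then g(-1) = 21/2.

21/2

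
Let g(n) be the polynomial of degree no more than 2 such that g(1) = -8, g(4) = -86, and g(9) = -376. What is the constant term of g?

Write g(n) = an^2 + bn + c. Substituting each data point gives a linear system:
  a + b + c = -8
  16a + 4b + c = -86
  81a + 9b + c = -376
Solving the system yields a = -4, b = -6, c = 2.
So g(n) = -4n² - 6n + 2.
The constant term is 2.

2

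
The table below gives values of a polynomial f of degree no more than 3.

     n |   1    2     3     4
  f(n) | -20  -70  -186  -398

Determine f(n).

Write f(n) = an^3 + bn^2 + cn + d. Substituting each data point gives a linear system:
  a + b + c + d = -20
  8a + 4b + 2c + d = -70
  27a + 9b + 3c + d = -186
  64a + 16b + 4c + d = -398
Solving the system yields a = -5, b = -3, c = -6, d = -6.
So f(n) = -5n^3 - 3n^2 - 6n - 6.
Check: f(3) = -186. ✓

f(n) = -5n^3 - 3n^2 - 6n - 6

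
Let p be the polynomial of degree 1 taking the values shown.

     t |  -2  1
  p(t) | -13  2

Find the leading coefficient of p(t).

Write p(t) = at + b. Substituting each data point gives a linear system:
  -2a + b = -13
  a + b = 2
Solving the system yields a = 5, b = -3.
So p(t) = 5t - 3.
The leading coefficient is 5.

5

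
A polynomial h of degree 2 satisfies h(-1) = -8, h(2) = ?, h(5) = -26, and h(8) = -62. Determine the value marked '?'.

-8

On equispaced nodes a degree-2 polynomial has vanishing third forward difference, so
  - h(-1) + 3·h(2) - 3·h(5) + h(8) = 0.
Substituting the known values and solving for h(2):
  3·h(2) = -24
  h(2) = -8.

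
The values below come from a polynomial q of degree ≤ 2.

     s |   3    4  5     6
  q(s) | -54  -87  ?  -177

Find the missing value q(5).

The 3 known points determine the degree-2 polynomial uniquely.
Write q(s) = as^2 + bs + c. Substituting each data point gives a linear system:
  9a + 3b + c = -54
  16a + 4b + c = -87
  36a + 6b + c = -177
Solving the system yields a = -4, b = -5, c = -3.
So q(s) = -4s² - 5s - 3.
Then q(5) = -128.

-128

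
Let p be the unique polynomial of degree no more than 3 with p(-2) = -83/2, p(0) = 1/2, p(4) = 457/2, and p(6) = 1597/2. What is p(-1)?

Using the Lagrange interpolation formula with nodes -2, 0, 4, 6:
  L_0(n) = n(n - 4)(n - 6) / -96
  L_1(n) = (n + 2)(n - 4)(n - 6) / 48
  L_2(n) = (n + 2)n(n - 6) / -48
  L_3(n) = (n + 2)n(n - 4) / 96
Then p(n) = -83/2·L_0(n) + 1/2·L_1(n) + 457/2·L_2(n) + 1597/2·L_3(n).
Expanding and collecting terms gives p(n) = 4n³ - 2n² + n + 1/2.
Evaluating at n = -1: p(-1) = -13/2.

-13/2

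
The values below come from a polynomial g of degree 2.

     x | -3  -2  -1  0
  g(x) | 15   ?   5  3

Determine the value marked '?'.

On equispaced nodes a degree-2 polynomial has vanishing third forward difference, so
  - g(-3) + 3·g(-2) - 3·g(-1) + g(0) = 0.
Substituting the known values and solving for g(-2):
  3·g(-2) = 27
  g(-2) = 9.

9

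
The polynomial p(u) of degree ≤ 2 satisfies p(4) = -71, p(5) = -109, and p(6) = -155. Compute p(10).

-419

Using the Lagrange interpolation formula with nodes 4, 5, 6:
  L_0(u) = (u - 5)(u - 6) / 2
  L_1(u) = (u - 4)(u - 6) / -1
  L_2(u) = (u - 4)(u - 5) / 2
Then p(u) = -71·L_0(u) - 109·L_1(u) - 155·L_2(u).
Expanding and collecting terms gives p(u) = -4u^2 - 2u + 1.
Evaluating at u = 10: p(10) = -419.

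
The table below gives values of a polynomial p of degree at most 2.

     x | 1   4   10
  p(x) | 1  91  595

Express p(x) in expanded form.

p(x) = 6x^2 - 5

Write p(x) = ax^2 + bx + c. Substituting each data point gives a linear system:
  a + b + c = 1
  16a + 4b + c = 91
  100a + 10b + c = 595
Solving the system yields a = 6, b = 0, c = -5.
So p(x) = 6x^2 - 5.
Check: p(10) = 595. ✓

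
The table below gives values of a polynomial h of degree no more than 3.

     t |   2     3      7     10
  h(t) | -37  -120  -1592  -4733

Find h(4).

-287

Using the Lagrange interpolation formula with nodes 2, 3, 7, 10:
  L_0(t) = (t - 3)(t - 7)(t - 10) / -40
  L_1(t) = (t - 2)(t - 7)(t - 10) / 28
  L_2(t) = (t - 2)(t - 3)(t - 10) / -60
  L_3(t) = (t - 2)(t - 3)(t - 7) / 168
Then h(t) = -37·L_0(t) - 120·L_1(t) - 1592·L_2(t) - 4733·L_3(t).
Expanding and collecting terms gives h(t) = -5t^3 + 3t^2 - 3t - 3.
Evaluating at t = 4: h(4) = -287.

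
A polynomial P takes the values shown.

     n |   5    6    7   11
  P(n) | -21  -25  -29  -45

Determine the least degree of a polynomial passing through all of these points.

Divided differences on the nodes 5, 6, 7, 11:
  order 0: -21  -25  -29  -45
  order 1: -4  -4  -4
  order 2: 0  0
  order 3: 0
The order-1 divided differences are all -4 (nonzero) and every higher order vanishes, so the data lies on a polynomial of degree exactly 1.

1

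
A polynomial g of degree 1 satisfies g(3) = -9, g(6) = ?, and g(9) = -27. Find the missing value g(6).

-18

The 2 known points determine the degree-1 polynomial uniquely.
Write g(s) = as + b. Substituting each data point gives a linear system:
  3a + b = -9
  9a + b = -27
Solving the system yields a = -3, b = 0.
So g(s) = -3s.
Then g(6) = -18.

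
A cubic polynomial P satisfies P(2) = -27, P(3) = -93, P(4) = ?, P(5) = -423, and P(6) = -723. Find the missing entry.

On equispaced nodes a degree-3 polynomial has vanishing fourth forward difference, so
  P(2) - 4·P(3) + 6·P(4) - 4·P(5) + P(6) = 0.
Substituting the known values and solving for P(4):
  6·P(4) = -1314
  P(4) = -219.

-219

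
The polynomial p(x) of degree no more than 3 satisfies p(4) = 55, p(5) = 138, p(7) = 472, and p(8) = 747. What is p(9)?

1110

Write p(x) = ax^3 + bx^2 + cx + d. Substituting each data point gives a linear system:
  64a + 16b + 4c + d = 55
  125a + 25b + 5c + d = 138
  343a + 49b + 7c + d = 472
  512a + 64b + 8c + d = 747
Solving the system yields a = 2, b = -4, c = -3, d = 3.
So p(x) = 2x^3 - 4x^2 - 3x + 3.
Then p(9) = 1110.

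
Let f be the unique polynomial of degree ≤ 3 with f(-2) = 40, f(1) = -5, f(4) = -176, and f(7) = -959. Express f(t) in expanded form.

Write f(t) = at^3 + bt^2 + ct + d. Substituting each data point gives a linear system:
  -8a + 4b - 2c + d = 40
  a + b + c + d = -5
  64a + 16b + 4c + d = -176
  343a + 49b + 7c + d = -959
Solving the system yields a = -3, b = 2, c = -4, d = 0.
So f(t) = -3t³ + 2t² - 4t.
Check: f(1) = -5. ✓

f(t) = -3t^3 + 2t^2 - 4t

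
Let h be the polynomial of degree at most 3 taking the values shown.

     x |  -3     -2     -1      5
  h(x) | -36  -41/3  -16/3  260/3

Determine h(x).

Using the Lagrange interpolation formula with nodes -3, -2, -1, 5:
  L_0(x) = (x + 2)(x + 1)(x - 5) / -16
  L_1(x) = (x + 3)(x + 1)(x - 5) / 7
  L_2(x) = (x + 3)(x + 2)(x - 5) / -12
  L_3(x) = (x + 3)(x + 2)(x + 1) / 336
Then h(x) = -36·L_0(x) - 41/3·L_1(x) - 16/3·L_2(x) + 260/3·L_3(x).
Expanding and collecting terms gives h(x) = x^3 - x^2 - (5/3)x - 5.
Check: h(5) = 260/3. ✓

h(x) = x^3 - x^2 - (5/3)x - 5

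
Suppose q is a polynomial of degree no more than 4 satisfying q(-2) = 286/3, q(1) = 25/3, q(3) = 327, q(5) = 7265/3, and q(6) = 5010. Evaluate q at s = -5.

8485/3

Using the Lagrange interpolation formula with nodes -2, 1, 3, 5, 6:
  L_0(s) = (s - 1)(s - 3)(s - 5)(s - 6) / 840
  L_1(s) = (s + 2)(s - 3)(s - 5)(s - 6) / -120
  L_2(s) = (s + 2)(s - 1)(s - 5)(s - 6) / 60
  L_3(s) = (s + 2)(s - 1)(s - 3)(s - 6) / -56
  L_4(s) = (s + 2)(s - 1)(s - 3)(s - 5) / 120
Then q(s) = 286/3·L_0(s) + 25/3·L_1(s) + 327·L_2(s) + 7265/3·L_3(s) + 5010·L_4(s).
Expanding and collecting terms gives q(s) = 4s⁴ - (5/3)s³ + 5s² + s.
Evaluating at s = -5: q(-5) = 8485/3.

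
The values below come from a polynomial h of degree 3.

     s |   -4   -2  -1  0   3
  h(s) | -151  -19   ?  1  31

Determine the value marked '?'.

The 4 known points determine the degree-3 polynomial uniquely.
Write h(s) = as^3 + bs^2 + cs + d. Substituting each data point gives a linear system:
  -64a + 16b - 4c + d = -151
  -8a + 4b - 2c + d = -19
  d = 1
  27a + 9b + 3c + d = 31
Solving the system yields a = 2, b = -2, c = -2, d = 1.
So h(s) = 2s³ - 2s² - 2s + 1.
Then h(-1) = -1.

-1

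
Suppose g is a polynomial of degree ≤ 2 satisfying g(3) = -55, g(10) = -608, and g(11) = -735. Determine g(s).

Write g(s) = as^2 + bs + c. Substituting each data point gives a linear system:
  9a + 3b + c = -55
  100a + 10b + c = -608
  121a + 11b + c = -735
Solving the system yields a = -6, b = -1, c = 2.
So g(s) = -6s² - s + 2.
Check: g(10) = -608. ✓

g(s) = -6s^2 - s + 2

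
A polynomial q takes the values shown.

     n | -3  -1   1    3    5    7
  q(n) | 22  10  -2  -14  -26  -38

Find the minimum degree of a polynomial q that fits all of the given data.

1

Forward differences of the values at n = -3, -1, 1, 3, 5, 7:
  q  : 22  10  -2  -14  -26  -38
  Δ  : -12  -12  -12  -12  -12
  Δ^2: 0  0  0  0
  Δ^3: 0  0  0
  Δ^4: 0  0
  Δ^5: 0
The first differences are constant (-12) and nonzero, while all higher differences vanish, so the minimal degree is 1.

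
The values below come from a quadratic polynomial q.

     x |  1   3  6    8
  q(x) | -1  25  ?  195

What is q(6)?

109

The 3 known points determine the degree-2 polynomial uniquely.
Write q(x) = ax^2 + bx + c. Substituting each data point gives a linear system:
  a + b + c = -1
  9a + 3b + c = 25
  64a + 8b + c = 195
Solving the system yields a = 3, b = 1, c = -5.
So q(x) = 3x² + x - 5.
Then q(6) = 109.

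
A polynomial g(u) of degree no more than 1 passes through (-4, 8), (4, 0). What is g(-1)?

Write g(u) = au + b. Substituting each data point gives a linear system:
  -4a + b = 8
  4a + b = 0
Solving the system yields a = -1, b = 4.
So g(u) = -u + 4.
Then g(-1) = 5.

5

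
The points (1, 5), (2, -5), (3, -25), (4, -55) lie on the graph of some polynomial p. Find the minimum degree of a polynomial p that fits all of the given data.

Forward differences of the values at t = 1, 2, 3, 4:
  p  : 5  -5  -25  -55
  Δ  : -10  -20  -30
  Δ^2: -10  -10
  Δ^3: 0
The second differences are constant (-10) and nonzero, while all higher differences vanish, so the minimal degree is 2.

2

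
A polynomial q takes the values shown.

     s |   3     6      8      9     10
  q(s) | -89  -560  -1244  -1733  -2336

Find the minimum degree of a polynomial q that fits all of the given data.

Divided differences on the nodes 3, 6, 8, 9, 10:
  order 0: -89  -560  -1244  -1733  -2336
  order 1: -157  -342  -489  -603
  order 2: -37  -49  -57
  order 3: -2  -2
  order 4: 0
The order-3 divided differences are all -2 (nonzero) and every higher order vanishes, so the data lies on a polynomial of degree exactly 3.

3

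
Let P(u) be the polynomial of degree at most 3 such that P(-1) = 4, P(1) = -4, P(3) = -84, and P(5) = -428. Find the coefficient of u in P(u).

0

Write P(u) = au^3 + bu^2 + cu + d. Substituting each data point gives a linear system:
  -a + b - c + d = 4
  a + b + c + d = -4
  27a + 9b + 3c + d = -84
  125a + 25b + 5c + d = -428
Solving the system yields a = -4, b = 3, c = 0, d = -3.
So P(u) = -4u^3 + 3u^2 - 3.
The coefficient of u is 0.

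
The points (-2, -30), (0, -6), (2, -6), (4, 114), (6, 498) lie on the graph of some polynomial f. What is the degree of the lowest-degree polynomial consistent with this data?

Forward differences of the values at u = -2, 0, 2, 4, 6:
  f  : -30  -6  -6  114  498
  Δ  : 24  0  120  384
  Δ^2: -24  120  264
  Δ^3: 144  144
  Δ^4: 0
The third differences are constant (144) and nonzero, while all higher differences vanish, so the minimal degree is 3.

3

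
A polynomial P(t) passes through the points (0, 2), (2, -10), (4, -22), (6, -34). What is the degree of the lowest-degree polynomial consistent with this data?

Forward differences of the values at t = 0, 2, 4, 6:
  P  : 2  -10  -22  -34
  Δ  : -12  -12  -12
  Δ^2: 0  0
  Δ^3: 0
The first differences are constant (-12) and nonzero, while all higher differences vanish, so the minimal degree is 1.

1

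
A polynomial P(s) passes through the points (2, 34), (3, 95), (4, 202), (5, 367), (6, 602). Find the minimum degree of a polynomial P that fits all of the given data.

Forward differences of the values at s = 2, 3, 4, 5, 6:
  P  : 34  95  202  367  602
  Δ  : 61  107  165  235
  Δ^2: 46  58  70
  Δ^3: 12  12
  Δ^4: 0
The third differences are constant (12) and nonzero, while all higher differences vanish, so the minimal degree is 3.

3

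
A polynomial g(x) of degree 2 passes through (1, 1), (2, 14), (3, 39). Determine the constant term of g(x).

Write g(x) = ax^2 + bx + c. Substituting each data point gives a linear system:
  a + b + c = 1
  4a + 2b + c = 14
  9a + 3b + c = 39
Solving the system yields a = 6, b = -5, c = 0.
So g(x) = 6x² - 5x.
The constant term is 0.

0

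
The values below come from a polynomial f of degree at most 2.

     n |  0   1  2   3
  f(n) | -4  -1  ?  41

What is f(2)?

On equispaced nodes a degree-2 polynomial has vanishing third forward difference, so
  - f(0) + 3·f(1) - 3·f(2) + f(3) = 0.
Substituting the known values and solving for f(2):
  -3·f(2) = -42
  f(2) = 14.

14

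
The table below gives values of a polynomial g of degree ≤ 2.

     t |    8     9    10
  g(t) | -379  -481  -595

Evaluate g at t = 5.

Using the Lagrange interpolation formula with nodes 8, 9, 10:
  L_0(t) = (t - 9)(t - 10) / 2
  L_1(t) = (t - 8)(t - 10) / -1
  L_2(t) = (t - 8)(t - 9) / 2
Then g(t) = -379·L_0(t) - 481·L_1(t) - 595·L_2(t).
Expanding and collecting terms gives g(t) = -6t^2 + 5.
Evaluating at t = 5: g(5) = -145.

-145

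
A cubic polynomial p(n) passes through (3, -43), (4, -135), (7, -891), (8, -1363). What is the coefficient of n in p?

5

Write p(n) = an^3 + bn^2 + cn + d. Substituting each data point gives a linear system:
  27a + 9b + 3c + d = -43
  64a + 16b + 4c + d = -135
  343a + 49b + 7c + d = -891
  512a + 64b + 8c + d = -1363
Solving the system yields a = -3, b = 2, c = 5, d = 5.
So p(n) = -3n^3 + 2n^2 + 5n + 5.
The coefficient of n is 5.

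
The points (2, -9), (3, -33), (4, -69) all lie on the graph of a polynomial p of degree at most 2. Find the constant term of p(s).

Write p(s) = as^2 + bs + c. Substituting each data point gives a linear system:
  4a + 2b + c = -9
  9a + 3b + c = -33
  16a + 4b + c = -69
Solving the system yields a = -6, b = 6, c = 3.
So p(s) = -6s^2 + 6s + 3.
The constant term is 3.

3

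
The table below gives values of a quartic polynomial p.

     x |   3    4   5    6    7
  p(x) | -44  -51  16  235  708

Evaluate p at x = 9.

2944

Using the Lagrange interpolation formula with nodes 3, 4, 5, 6, 7:
  L_0(x) = (x - 4)(x - 5)(x - 6)(x - 7) / 24
  L_1(x) = (x - 3)(x - 5)(x - 6)(x - 7) / -6
  L_2(x) = (x - 3)(x - 4)(x - 6)(x - 7) / 4
  L_3(x) = (x - 3)(x - 4)(x - 5)(x - 7) / -6
  L_4(x) = (x - 3)(x - 4)(x - 5)(x - 6) / 24
Then p(x) = -44·L_0(x) - 51·L_1(x) + 16·L_2(x) + 235·L_3(x) + 708·L_4(x).
Expanding and collecting terms gives p(x) = x^4 - 5x^3 + 3x + 1.
Evaluating at x = 9: p(9) = 2944.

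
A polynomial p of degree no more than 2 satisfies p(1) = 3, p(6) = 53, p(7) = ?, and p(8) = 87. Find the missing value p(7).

The 3 known points determine the degree-2 polynomial uniquely.
Write p(s) = as^2 + bs + c. Substituting each data point gives a linear system:
  a + b + c = 3
  36a + 6b + c = 53
  64a + 8b + c = 87
Solving the system yields a = 1, b = 3, c = -1.
So p(s) = s² + 3s - 1.
Then p(7) = 69.

69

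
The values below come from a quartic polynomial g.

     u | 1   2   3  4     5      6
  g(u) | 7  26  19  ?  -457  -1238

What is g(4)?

-98

The 5 known points determine the degree-4 polynomial uniquely.
Write g(u) = au^4 + bu^3 + cu^2 + du + e. Substituting each data point gives a linear system:
  a + b + c + d + e = 7
  16a + 8b + 4c + 2d + e = 26
  81a + 27b + 9c + 3d + e = 19
  625a + 125b + 25c + 5d + e = -457
  1296a + 216b + 36c + 6d + e = -1238
Solving the system yields a = -2, b = 6, c = 1, d = 4, e = -2.
So g(u) = -2u^4 + 6u^3 + u^2 + 4u - 2.
Then g(4) = -98.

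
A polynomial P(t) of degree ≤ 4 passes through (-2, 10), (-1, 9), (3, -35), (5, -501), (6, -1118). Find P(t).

P(t) = -t^4 + 5t^2 - t + 4

Using the Lagrange interpolation formula with nodes -2, -1, 3, 5, 6:
  L_0(t) = (t + 1)(t - 3)(t - 5)(t - 6) / 280
  L_1(t) = (t + 2)(t - 3)(t - 5)(t - 6) / -168
  L_2(t) = (t + 2)(t + 1)(t - 5)(t - 6) / 120
  L_3(t) = (t + 2)(t + 1)(t - 3)(t - 6) / -84
  L_4(t) = (t + 2)(t + 1)(t - 3)(t - 5) / 168
Then P(t) = 10·L_0(t) + 9·L_1(t) - 35·L_2(t) - 501·L_3(t) - 1118·L_4(t).
Expanding and collecting terms gives P(t) = -t^4 + 5t^2 - t + 4.
Check: P(-2) = 10. ✓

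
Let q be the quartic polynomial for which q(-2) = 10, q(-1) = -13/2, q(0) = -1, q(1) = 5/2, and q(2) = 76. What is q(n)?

Write q(n) = an^4 + bn^3 + cn^2 + dn + e. Substituting each data point gives a linear system:
  16a - 8b + 4c - 2d + e = 10
  a - b + c - d + e = -13/2
  e = -1
  a + b + c + d + e = 5/2
  16a + 8b + 4c + 2d + e = 76
Solving the system yields a = 4, b = 4, c = -5, d = 1/2, e = -1.
So q(n) = 4n⁴ + 4n³ - 5n² + (1/2)n - 1.
Check: q(2) = 76. ✓

q(n) = 4n^4 + 4n^3 - 5n^2 + (1/2)n - 1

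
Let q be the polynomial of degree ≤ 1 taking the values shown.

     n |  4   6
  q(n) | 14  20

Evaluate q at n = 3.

11

Write q(n) = an + b. Substituting each data point gives a linear system:
  4a + b = 14
  6a + b = 20
Solving the system yields a = 3, b = 2.
So q(n) = 3n + 2.
Then q(3) = 11.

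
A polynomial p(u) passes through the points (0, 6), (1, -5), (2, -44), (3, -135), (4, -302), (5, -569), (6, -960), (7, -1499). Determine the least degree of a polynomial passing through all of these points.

3

Forward differences of the values at u = 0, 1, 2, 3, 4, 5, 6, 7:
  p  : 6  -5  -44  -135  -302  -569  -960  -1499
  Δ  : -11  -39  -91  -167  -267  -391  -539
  Δ^2: -28  -52  -76  -100  -124  -148
  Δ^3: -24  -24  -24  -24  -24
  Δ^4: 0  0  0  0
  Δ^5: 0  0  0
  Δ^6: 0  0
  Δ^7: 0
The third differences are constant (-24) and nonzero, while all higher differences vanish, so the minimal degree is 3.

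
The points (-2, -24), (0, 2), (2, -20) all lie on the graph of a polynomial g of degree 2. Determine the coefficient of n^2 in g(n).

-6

Write g(n) = an^2 + bn + c. Substituting each data point gives a linear system:
  4a - 2b + c = -24
  c = 2
  4a + 2b + c = -20
Solving the system yields a = -6, b = 1, c = 2.
So g(n) = -6n² + n + 2.
The leading coefficient is -6.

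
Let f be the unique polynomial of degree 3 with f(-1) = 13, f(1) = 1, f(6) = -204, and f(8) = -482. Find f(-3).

57

Using the Lagrange interpolation formula with nodes -1, 1, 6, 8:
  L_0(x) = (x - 1)(x - 6)(x - 8) / -126
  L_1(x) = (x + 1)(x - 6)(x - 8) / 70
  L_2(x) = (x + 1)(x - 1)(x - 8) / -70
  L_3(x) = (x + 1)(x - 1)(x - 6) / 126
Then f(x) = 13·L_0(x) + 1·L_1(x) - 204·L_2(x) - 482·L_3(x).
Expanding and collecting terms gives f(x) = -x³ + x² - 5x + 6.
Evaluating at x = -3: f(-3) = 57.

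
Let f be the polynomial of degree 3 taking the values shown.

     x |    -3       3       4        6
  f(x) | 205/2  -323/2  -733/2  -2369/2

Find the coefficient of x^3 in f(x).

-5

Write f(x) = ax^3 + bx^2 + cx + d. Substituting each data point gives a linear system:
  -27a + 9b - 3c + d = 205/2
  27a + 9b + 3c + d = -323/2
  64a + 16b + 4c + d = -733/2
  216a + 36b + 6c + d = -2369/2
Solving the system yields a = -5, b = -3, c = 1, d = -5/2.
So f(x) = -5x^3 - 3x^2 + x - 5/2.
The leading coefficient is -5.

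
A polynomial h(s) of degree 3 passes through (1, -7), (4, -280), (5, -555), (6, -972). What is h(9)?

Using the Lagrange interpolation formula with nodes 1, 4, 5, 6:
  L_0(s) = (s - 4)(s - 5)(s - 6) / -60
  L_1(s) = (s - 1)(s - 5)(s - 6) / 6
  L_2(s) = (s - 1)(s - 4)(s - 6) / -4
  L_3(s) = (s - 1)(s - 4)(s - 5) / 10
Then h(s) = -7·L_0(s) - 280·L_1(s) - 555·L_2(s) - 972·L_3(s).
Expanding and collecting terms gives h(s) = -5s^3 + 4s^2 - 6s.
Evaluating at s = 9: h(9) = -3375.

-3375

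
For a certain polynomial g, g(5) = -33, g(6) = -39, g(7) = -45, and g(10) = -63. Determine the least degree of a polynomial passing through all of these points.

Divided differences on the nodes 5, 6, 7, 10:
  order 0: -33  -39  -45  -63
  order 1: -6  -6  -6
  order 2: 0  0
  order 3: 0
The order-1 divided differences are all -6 (nonzero) and every higher order vanishes, so the data lies on a polynomial of degree exactly 1.

1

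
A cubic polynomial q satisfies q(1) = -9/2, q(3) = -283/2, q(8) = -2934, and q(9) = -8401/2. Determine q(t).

q(t) = -6t^3 + 2t^2 + (3/2)t - 2

Write q(t) = at^3 + bt^2 + ct + d. Substituting each data point gives a linear system:
  a + b + c + d = -9/2
  27a + 9b + 3c + d = -283/2
  512a + 64b + 8c + d = -2934
  729a + 81b + 9c + d = -8401/2
Solving the system yields a = -6, b = 2, c = 3/2, d = -2.
So q(t) = -6t³ + 2t² + (3/2)t - 2.
Check: q(8) = -2934. ✓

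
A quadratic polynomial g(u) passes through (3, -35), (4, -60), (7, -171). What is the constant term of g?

4

Write g(u) = au^2 + bu + c. Substituting each data point gives a linear system:
  9a + 3b + c = -35
  16a + 4b + c = -60
  49a + 7b + c = -171
Solving the system yields a = -3, b = -4, c = 4.
So g(u) = -3u^2 - 4u + 4.
The constant term is 4.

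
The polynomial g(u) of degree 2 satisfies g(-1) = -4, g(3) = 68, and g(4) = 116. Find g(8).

Write g(u) = au^2 + bu + c. Substituting each data point gives a linear system:
  a - b + c = -4
  9a + 3b + c = 68
  16a + 4b + c = 116
Solving the system yields a = 6, b = 6, c = -4.
So g(u) = 6u² + 6u - 4.
Then g(8) = 428.

428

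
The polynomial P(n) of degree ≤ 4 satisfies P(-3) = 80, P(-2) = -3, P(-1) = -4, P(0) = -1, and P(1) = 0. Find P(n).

P(n) = 3n^4 + 5n^3 - 4n^2 - 3n - 1

Using the Lagrange interpolation formula with nodes -3, -2, -1, 0, 1:
  L_0(n) = (n + 2)(n + 1)n(n - 1) / 24
  L_1(n) = (n + 3)(n + 1)n(n - 1) / -6
  L_2(n) = (n + 3)(n + 2)n(n - 1) / 4
  L_3(n) = (n + 3)(n + 2)(n + 1)(n - 1) / -6
  L_4(n) = (n + 3)(n + 2)(n + 1)n / 24
Then P(n) = 80·L_0(n) - 3·L_1(n) - 4·L_2(n) - 1·L_3(n) + 0·L_4(n).
Expanding and collecting terms gives P(n) = 3n^4 + 5n^3 - 4n^2 - 3n - 1.
Check: P(0) = -1. ✓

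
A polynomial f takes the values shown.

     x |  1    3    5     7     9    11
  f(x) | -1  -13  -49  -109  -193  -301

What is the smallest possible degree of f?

Forward differences of the values at x = 1, 3, 5, 7, 9, 11:
  f  : -1  -13  -49  -109  -193  -301
  Δ  : -12  -36  -60  -84  -108
  Δ^2: -24  -24  -24  -24
  Δ^3: 0  0  0
  Δ^4: 0  0
  Δ^5: 0
The second differences are constant (-24) and nonzero, while all higher differences vanish, so the minimal degree is 2.

2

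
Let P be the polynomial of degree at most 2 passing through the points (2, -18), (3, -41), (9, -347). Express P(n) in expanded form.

Using the Lagrange interpolation formula with nodes 2, 3, 9:
  L_0(n) = (n - 3)(n - 9) / 7
  L_1(n) = (n - 2)(n - 9) / -6
  L_2(n) = (n - 2)(n - 3) / 42
Then P(n) = -18·L_0(n) - 41·L_1(n) - 347·L_2(n).
Expanding and collecting terms gives P(n) = -4n^2 - 3n + 4.
Check: P(3) = -41. ✓

P(n) = -4n^2 - 3n + 4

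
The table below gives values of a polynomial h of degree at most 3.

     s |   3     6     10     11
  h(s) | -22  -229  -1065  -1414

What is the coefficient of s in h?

3

Write h(s) = as^3 + bs^2 + cs + d. Substituting each data point gives a linear system:
  27a + 9b + 3c + d = -22
  216a + 36b + 6c + d = -229
  1000a + 100b + 10c + d = -1065
  1331a + 121b + 11c + d = -1414
Solving the system yields a = -1, b = -1, c = 3, d = 5.
So h(s) = -s^3 - s^2 + 3s + 5.
The coefficient of s is 3.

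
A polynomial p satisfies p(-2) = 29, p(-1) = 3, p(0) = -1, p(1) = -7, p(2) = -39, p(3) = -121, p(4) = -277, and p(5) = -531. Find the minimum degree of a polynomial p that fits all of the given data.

Forward differences of the values at u = -2, -1, 0, 1, 2, 3, 4, 5:
  p  : 29  3  -1  -7  -39  -121  -277  -531
  Δ  : -26  -4  -6  -32  -82  -156  -254
  Δ^2: 22  -2  -26  -50  -74  -98
  Δ^3: -24  -24  -24  -24  -24
  Δ^4: 0  0  0  0
  Δ^5: 0  0  0
  Δ^6: 0  0
  Δ^7: 0
The third differences are constant (-24) and nonzero, while all higher differences vanish, so the minimal degree is 3.

3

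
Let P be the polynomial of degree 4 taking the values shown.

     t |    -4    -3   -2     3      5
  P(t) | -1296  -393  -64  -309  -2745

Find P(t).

P(t) = -5t^4 + 2t^3 + 6t^2 - 4t

Write P(t) = at^4 + bt^3 + ct^2 + dt + e. Substituting each data point gives a linear system:
  256a - 64b + 16c - 4d + e = -1296
  81a - 27b + 9c - 3d + e = -393
  16a - 8b + 4c - 2d + e = -64
  81a + 27b + 9c + 3d + e = -309
  625a + 125b + 25c + 5d + e = -2745
Solving the system yields a = -5, b = 2, c = 6, d = -4, e = 0.
So P(t) = -5t^4 + 2t^3 + 6t^2 - 4t.
Check: P(-4) = -1296. ✓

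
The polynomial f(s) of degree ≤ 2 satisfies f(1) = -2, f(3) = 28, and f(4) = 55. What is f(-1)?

Write f(s) = as^2 + bs + c. Substituting each data point gives a linear system:
  a + b + c = -2
  9a + 3b + c = 28
  16a + 4b + c = 55
Solving the system yields a = 4, b = -1, c = -5.
So f(s) = 4s^2 - s - 5.
Then f(-1) = 0.

0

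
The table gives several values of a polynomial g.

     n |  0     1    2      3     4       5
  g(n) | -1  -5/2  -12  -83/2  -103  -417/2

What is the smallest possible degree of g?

3

Forward differences of the values at n = 0, 1, 2, 3, 4, 5:
  g  : -1  -5/2  -12  -83/2  -103  -417/2
  Δ  : -3/2  -19/2  -59/2  -123/2  -211/2
  Δ^2: -8  -20  -32  -44
  Δ^3: -12  -12  -12
  Δ^4: 0  0
  Δ^5: 0
The third differences are constant (-12) and nonzero, while all higher differences vanish, so the minimal degree is 3.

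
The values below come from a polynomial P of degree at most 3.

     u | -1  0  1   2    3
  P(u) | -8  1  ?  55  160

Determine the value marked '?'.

On equispaced nodes a degree-3 polynomial has vanishing fourth forward difference, so
  P(-1) - 4·P(0) + 6·P(1) - 4·P(2) + P(3) = 0.
Substituting the known values and solving for P(1):
  6·P(1) = 72
  P(1) = 12.

12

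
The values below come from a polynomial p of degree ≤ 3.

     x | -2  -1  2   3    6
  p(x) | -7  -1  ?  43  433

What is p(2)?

5

The 4 known points determine the degree-3 polynomial uniquely.
Write p(x) = ax^3 + bx^2 + cx + d. Substituting each data point gives a linear system:
  -8a + 4b - 2c + d = -7
  -a + b - c + d = -1
  27a + 9b + 3c + d = 43
  216a + 36b + 6c + d = 433
Solving the system yields a = 2, b = 1, c = -5, d = -5.
So p(x) = 2x³ + x² - 5x - 5.
Then p(2) = 5.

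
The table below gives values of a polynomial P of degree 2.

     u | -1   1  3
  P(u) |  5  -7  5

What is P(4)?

20

Write P(u) = au^2 + bu + c. Substituting each data point gives a linear system:
  a - b + c = 5
  a + b + c = -7
  9a + 3b + c = 5
Solving the system yields a = 3, b = -6, c = -4.
So P(u) = 3u^2 - 6u - 4.
Then P(4) = 20.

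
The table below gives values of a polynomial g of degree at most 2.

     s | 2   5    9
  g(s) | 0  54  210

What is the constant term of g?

Write g(s) = as^2 + bs + c. Substituting each data point gives a linear system:
  4a + 2b + c = 0
  25a + 5b + c = 54
  81a + 9b + c = 210
Solving the system yields a = 3, b = -3, c = -6.
So g(s) = 3s^2 - 3s - 6.
The constant term is -6.

-6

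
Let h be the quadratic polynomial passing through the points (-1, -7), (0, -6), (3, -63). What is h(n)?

h(n) = -5n^2 - 4n - 6

Write h(n) = an^2 + bn + c. Substituting each data point gives a linear system:
  a - b + c = -7
  c = -6
  9a + 3b + c = -63
Solving the system yields a = -5, b = -4, c = -6.
So h(n) = -5n² - 4n - 6.
Check: h(0) = -6. ✓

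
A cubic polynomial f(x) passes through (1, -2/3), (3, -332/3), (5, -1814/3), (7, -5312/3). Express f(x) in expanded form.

Using the Lagrange interpolation formula with nodes 1, 3, 5, 7:
  L_0(x) = (x - 3)(x - 5)(x - 7) / -48
  L_1(x) = (x - 1)(x - 5)(x - 7) / 16
  L_2(x) = (x - 1)(x - 3)(x - 7) / -16
  L_3(x) = (x - 1)(x - 3)(x - 5) / 48
Then f(x) = -2/3·L_0(x) - 332/3·L_1(x) - 1814/3·L_2(x) - 5312/3·L_3(x).
Expanding and collecting terms gives f(x) = -6x^3 + 6x^2 - x + 1/3.
Check: f(7) = -5312/3. ✓

f(x) = -6x^3 + 6x^2 - x + 1/3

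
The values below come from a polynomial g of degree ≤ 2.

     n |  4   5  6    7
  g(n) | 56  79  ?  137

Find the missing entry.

On equispaced nodes a degree-2 polynomial has vanishing third forward difference, so
  - g(4) + 3·g(5) - 3·g(6) + g(7) = 0.
Substituting the known values and solving for g(6):
  -3·g(6) = -318
  g(6) = 106.

106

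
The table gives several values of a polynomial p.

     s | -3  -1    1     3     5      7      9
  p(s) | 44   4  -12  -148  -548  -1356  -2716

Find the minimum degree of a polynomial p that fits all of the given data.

3

Forward differences of the values at s = -3, -1, 1, 3, 5, 7, 9:
  p  : 44  4  -12  -148  -548  -1356  -2716
  Δ  : -40  -16  -136  -400  -808  -1360
  Δ^2: 24  -120  -264  -408  -552
  Δ^3: -144  -144  -144  -144
  Δ^4: 0  0  0
  Δ^5: 0  0
  Δ^6: 0
The third differences are constant (-144) and nonzero, while all higher differences vanish, so the minimal degree is 3.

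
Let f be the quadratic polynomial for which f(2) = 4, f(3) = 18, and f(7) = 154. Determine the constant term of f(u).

0

Write f(u) = au^2 + bu + c. Substituting each data point gives a linear system:
  4a + 2b + c = 4
  9a + 3b + c = 18
  49a + 7b + c = 154
Solving the system yields a = 4, b = -6, c = 0.
So f(u) = 4u² - 6u.
The constant term is 0.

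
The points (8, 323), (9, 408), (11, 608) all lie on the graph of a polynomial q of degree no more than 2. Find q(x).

Using the Lagrange interpolation formula with nodes 8, 9, 11:
  L_0(x) = (x - 9)(x - 11) / 3
  L_1(x) = (x - 8)(x - 11) / -2
  L_2(x) = (x - 8)(x - 9) / 6
Then q(x) = 323·L_0(x) + 408·L_1(x) + 608·L_2(x).
Expanding and collecting terms gives q(x) = 5x^2 + 3.
Check: q(11) = 608. ✓

q(x) = 5x^2 + 3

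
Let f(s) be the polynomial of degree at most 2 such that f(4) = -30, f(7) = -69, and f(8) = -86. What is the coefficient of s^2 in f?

-1

Write f(s) = as^2 + bs + c. Substituting each data point gives a linear system:
  16a + 4b + c = -30
  49a + 7b + c = -69
  64a + 8b + c = -86
Solving the system yields a = -1, b = -2, c = -6.
So f(s) = -s² - 2s - 6.
The leading coefficient is -1.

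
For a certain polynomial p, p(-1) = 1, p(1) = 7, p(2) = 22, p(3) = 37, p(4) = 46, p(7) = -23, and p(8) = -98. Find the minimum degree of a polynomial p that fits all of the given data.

3

Divided differences on the nodes -1, 1, 2, 3, 4, 7, 8:
  order 0: 1  7  22  37  46  -23  -98
  order 1: 3  15  15  9  -23  -75
  order 2: 4  0  -3  -8  -13
  order 3: -1  -1  -1  -1
  order 4: 0  0  0
  order 5: 0  0
  order 6: 0
The order-3 divided differences are all -1 (nonzero) and every higher order vanishes, so the data lies on a polynomial of degree exactly 3.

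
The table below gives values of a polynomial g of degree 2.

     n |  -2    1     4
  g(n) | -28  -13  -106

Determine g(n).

Write g(n) = an^2 + bn + c. Substituting each data point gives a linear system:
  4a - 2b + c = -28
  a + b + c = -13
  16a + 4b + c = -106
Solving the system yields a = -6, b = -1, c = -6.
So g(n) = -6n^2 - n - 6.
Check: g(-2) = -28. ✓

g(n) = -6n^2 - n - 6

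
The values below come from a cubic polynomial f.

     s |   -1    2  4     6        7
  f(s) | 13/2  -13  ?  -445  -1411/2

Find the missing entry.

-131

The 4 known points determine the degree-3 polynomial uniquely.
Write f(s) = as^3 + bs^2 + cs + d. Substituting each data point gives a linear system:
  -a + b - c + d = 13/2
  8a + 4b + 2c + d = -13
  216a + 36b + 6c + d = -445
  343a + 49b + 7c + d = -1411/2
Solving the system yields a = -2, b = -1/2, c = 0, d = 5.
So f(s) = -2s^3 - (1/2)s^2 + 5.
Then f(4) = -131.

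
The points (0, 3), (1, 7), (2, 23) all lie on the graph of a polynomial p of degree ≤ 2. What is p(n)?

Using the Lagrange interpolation formula with nodes 0, 1, 2:
  L_0(n) = (n - 1)(n - 2) / 2
  L_1(n) = n(n - 2) / -1
  L_2(n) = n(n - 1) / 2
Then p(n) = 3·L_0(n) + 7·L_1(n) + 23·L_2(n).
Expanding and collecting terms gives p(n) = 6n² - 2n + 3.
Check: p(1) = 7. ✓

p(n) = 6n^2 - 2n + 3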